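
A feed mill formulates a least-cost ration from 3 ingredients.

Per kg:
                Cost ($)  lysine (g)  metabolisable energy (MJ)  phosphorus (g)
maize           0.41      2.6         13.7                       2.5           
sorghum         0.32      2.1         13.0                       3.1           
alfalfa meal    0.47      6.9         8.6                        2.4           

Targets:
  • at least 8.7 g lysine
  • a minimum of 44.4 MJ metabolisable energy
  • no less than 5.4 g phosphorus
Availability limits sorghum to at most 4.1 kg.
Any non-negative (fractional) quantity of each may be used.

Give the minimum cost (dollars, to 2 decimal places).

Set it up as a linear program. Let x1 = kg of maize, x2 = kg of sorghum, x3 = kg of alfalfa meal.
Minimize 0.41x1 + 0.32x2 + 0.47x3 s.t.:
  2.6x1 + 2.1x2 + 6.9x3 ≥ 8.7   (lysine)
  13.7x1 + 13x2 + 8.6x3 ≥ 44.4   (metabolisable energy)
  2.5x1 + 3.1x2 + 2.4x3 ≥ 5.4   (phosphorus)
  x2 ≤ 4.1
  x1, x2, x3 ≥ 0.
The cheapest feasible vertex uses only sorghum, alfalfa meal; maize is not used. There the lysine and metabolisable energy constraints are tight.
Solving gives x2 = 3.232, x3 = 0.2772.
Objective = 0.32·3.232 + 0.47·0.2772 = 1.1645.

$1.16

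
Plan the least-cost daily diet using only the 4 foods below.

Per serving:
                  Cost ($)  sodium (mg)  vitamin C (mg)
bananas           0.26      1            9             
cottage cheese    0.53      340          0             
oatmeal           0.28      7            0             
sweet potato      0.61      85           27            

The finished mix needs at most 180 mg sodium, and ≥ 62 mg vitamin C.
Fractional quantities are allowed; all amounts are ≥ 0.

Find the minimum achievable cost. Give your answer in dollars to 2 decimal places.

Let x1 = servings of bananas, x2 = servings of cottage cheese, x3 = servings of oatmeal, x4 = servings of sweet potato.
Minimise 0.26x1 + 0.53x2 + 0.28x3 + 0.61x4 s.t.:
  1x1 + 340x2 + 7x3 + 85x4 ≤ 180   (sodium)
  9x1 + 27x4 ≥ 62   (vitamin C)
  x1, x2, x3, x4 ≥ 0.
The cheapest feasible vertex uses only bananas, sweet potato; cottage cheese, oatmeal are not used. Binding constraints: sodium and vitamin C.
Optimal quantities: bananas = 0.5556 servings, sweet potato = 2.111 servings.
Cost = 0.26·0.5556 + 0.61·2.111 = 1.4322.

$1.43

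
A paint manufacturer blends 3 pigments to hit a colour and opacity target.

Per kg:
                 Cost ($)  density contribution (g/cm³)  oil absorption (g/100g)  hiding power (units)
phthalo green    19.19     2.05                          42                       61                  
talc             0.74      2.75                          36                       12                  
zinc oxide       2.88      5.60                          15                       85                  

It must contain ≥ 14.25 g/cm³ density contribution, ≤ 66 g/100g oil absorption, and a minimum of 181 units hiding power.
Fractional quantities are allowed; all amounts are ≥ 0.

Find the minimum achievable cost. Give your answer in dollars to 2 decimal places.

$6.67

Treat it as an LP. Let x1 = kg of phthalo green, x2 = kg of talc, x3 = kg of zinc oxide.
min 19.19x1 + 0.74x2 + 2.88x3 with:
  2.05x1 + 2.75x2 + 5.6x3 ≥ 14.25   (density contribution)
  42x1 + 36x2 + 15x3 ≤ 66   (oil absorption)
  61x1 + 12x2 + 85x3 ≥ 181   (hiding power)
  x1, x2, x3 ≥ 0.
The minimum-cost mix takes nothing from phthalo green — only talc, zinc oxide. Binding constraints: density contribution and oil absorption.
That vertex is x2 = 0.9719, x3 = 2.067.
Total cost: 0.74·0.9719 + 2.88·2.067 = 6.6722.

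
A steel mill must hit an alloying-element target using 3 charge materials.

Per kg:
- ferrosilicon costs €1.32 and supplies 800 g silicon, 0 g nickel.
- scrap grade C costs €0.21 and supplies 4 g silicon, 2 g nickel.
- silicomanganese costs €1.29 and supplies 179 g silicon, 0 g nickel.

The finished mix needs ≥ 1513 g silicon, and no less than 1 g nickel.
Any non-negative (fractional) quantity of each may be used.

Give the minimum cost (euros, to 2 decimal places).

Treat it as an LP. Let x1 = kg of ferrosilicon, x2 = kg of scrap grade C, x3 = kg of silicomanganese.
min 1.32x1 + 0.21x2 + 1.29x3 subject to:
  800x1 + 4x2 + 179x3 ≥ 1513   (silicon)
  2x2 ≥ 1   (nickel)
  x1, x2, x3 ≥ 0.
The optimal basis is {ferrosilicon, scrap grade C}; silicomanganese drops out. There the silicon and nickel constraints are tight.
Solving gives x1 = 1.889, x2 = 0.5.
Hence cost = 1.32·1.889 + 0.21·0.5 = €2.5985.

€2.60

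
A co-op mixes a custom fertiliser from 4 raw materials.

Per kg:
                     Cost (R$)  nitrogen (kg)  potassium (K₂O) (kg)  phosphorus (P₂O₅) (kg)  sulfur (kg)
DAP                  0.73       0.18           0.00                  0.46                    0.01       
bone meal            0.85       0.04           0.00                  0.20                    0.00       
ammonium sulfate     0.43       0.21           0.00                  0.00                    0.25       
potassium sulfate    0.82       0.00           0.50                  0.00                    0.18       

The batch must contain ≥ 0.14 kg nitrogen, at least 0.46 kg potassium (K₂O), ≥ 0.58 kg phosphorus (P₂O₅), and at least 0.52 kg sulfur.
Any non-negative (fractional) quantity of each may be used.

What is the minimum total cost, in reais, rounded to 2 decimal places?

Set it up as a linear program. Let x1 = kg of DAP, x2 = kg of bone meal, x3 = kg of ammonium sulfate, x4 = kg of potassium sulfate.
Minimize 0.73x1 + 0.85x2 + 0.43x3 + 0.82x4 with:
  0.18x1 + 0.04x2 + 0.21x3 ≥ 0.14   (nitrogen)
  0.5x4 ≥ 0.46   (potassium (K₂O))
  0.46x1 + 0.2x2 ≥ 0.58   (phosphorus (P₂O₅))
  0.01x1 + 0.25x3 + 0.18x4 ≥ 0.52   (sulfur)
  x1, x2, x3, x4 ≥ 0.
The cheapest feasible vertex uses only DAP, ammonium sulfate, potassium sulfate; bone meal is not used. There the potassium (K₂O), phosphorus (P₂O₅), sulfur constraints are tight.
Optimal quantities: DAP = 1.261 kg, ammonium sulfate = 1.367 kg, potassium sulfate = 0.92 kg.
Objective = 0.73·1.261 + 0.43·1.367 + 0.82·0.92 = 2.2627.

R$2.26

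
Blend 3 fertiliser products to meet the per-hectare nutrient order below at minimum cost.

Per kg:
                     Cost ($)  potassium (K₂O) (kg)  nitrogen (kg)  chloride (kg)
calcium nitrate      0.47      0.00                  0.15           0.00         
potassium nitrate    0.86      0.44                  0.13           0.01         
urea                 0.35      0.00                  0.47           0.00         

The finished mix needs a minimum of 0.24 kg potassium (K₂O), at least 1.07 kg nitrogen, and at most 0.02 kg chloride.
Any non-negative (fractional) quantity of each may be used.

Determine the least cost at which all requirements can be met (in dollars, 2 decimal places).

$1.21

Set it up as a linear program. Let x1 = kg of calcium nitrate, x2 = kg of potassium nitrate, x3 = kg of urea.
Minimize 0.47x1 + 0.86x2 + 0.35x3 with:
  0.44x2 ≥ 0.24   (potassium (K₂O))
  0.15x1 + 0.13x2 + 0.47x3 ≥ 1.07   (nitrogen)
  0.01x2 ≤ 0.02   (chloride)
  x1, x2, x3 ≥ 0.
At the optimum only potassium nitrate, urea are positive (calcium nitrate = 0). The potassium (K₂O) and nitrogen requirements are met with equality.
Solving gives x2 = 0.5455, x3 = 2.126.
Total cost: 0.86·0.5455 + 0.35·2.126 = 1.2132.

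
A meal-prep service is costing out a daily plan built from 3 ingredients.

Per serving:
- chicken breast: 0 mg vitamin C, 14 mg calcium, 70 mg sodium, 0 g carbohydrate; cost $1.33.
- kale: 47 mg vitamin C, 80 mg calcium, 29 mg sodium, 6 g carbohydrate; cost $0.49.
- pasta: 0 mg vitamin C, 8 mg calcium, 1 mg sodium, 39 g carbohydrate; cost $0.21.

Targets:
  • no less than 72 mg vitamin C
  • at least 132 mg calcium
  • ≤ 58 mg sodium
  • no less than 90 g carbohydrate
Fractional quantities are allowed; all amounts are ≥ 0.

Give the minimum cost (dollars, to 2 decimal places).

$1.19

Set it up as a linear program. Let x1 = servings of chicken breast, x2 = servings of kale, x3 = servings of pasta.
Minimise 1.33x1 + 0.49x2 + 0.21x3 s.t.:
  47x2 ≥ 72   (vitamin C)
  14x1 + 80x2 + 8x3 ≥ 132   (calcium)
  70x1 + 29x2 + 1x3 ≤ 58   (sodium)
  6x2 + 39x3 ≥ 90   (carbohydrate)
  x1, x2, x3 ≥ 0.
At the optimum only kale, pasta are positive (chicken breast = 0). The vitamin C and carbohydrate requirements are met with equality.
Solving gives x2 = 1.532, x3 = 2.072.
Hence cost = 0.49·1.532 + 0.21·2.072 = $1.1858.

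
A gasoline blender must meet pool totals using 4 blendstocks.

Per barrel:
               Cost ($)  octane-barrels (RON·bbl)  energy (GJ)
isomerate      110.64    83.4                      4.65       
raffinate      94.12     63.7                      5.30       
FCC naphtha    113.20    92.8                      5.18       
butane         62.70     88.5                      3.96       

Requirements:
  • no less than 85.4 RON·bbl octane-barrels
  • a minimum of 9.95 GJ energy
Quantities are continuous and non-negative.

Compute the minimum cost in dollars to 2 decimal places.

Let x1 = barrels of isomerate, x2 = barrels of raffinate, x3 = barrels of FCC naphtha, x4 = barrels of butane.
min 110.64x1 + 94.12x2 + 113.2x3 + 62.7x4 s.t.:
  83.4x1 + 63.7x2 + 92.8x3 + 88.5x4 ≥ 85.4   (octane-barrels)
  4.65x1 + 5.3x2 + 5.18x3 + 3.96x4 ≥ 9.95   (energy)
  x1, x2, x3, x4 ≥ 0.
The optimal basis is {butane}; isomerate, raffinate, FCC naphtha drop out. Binding constraint: energy.
So butane = 2.5126 barrels.
Hence cost = 62.7·2.5126 = $157.5400.

$157.54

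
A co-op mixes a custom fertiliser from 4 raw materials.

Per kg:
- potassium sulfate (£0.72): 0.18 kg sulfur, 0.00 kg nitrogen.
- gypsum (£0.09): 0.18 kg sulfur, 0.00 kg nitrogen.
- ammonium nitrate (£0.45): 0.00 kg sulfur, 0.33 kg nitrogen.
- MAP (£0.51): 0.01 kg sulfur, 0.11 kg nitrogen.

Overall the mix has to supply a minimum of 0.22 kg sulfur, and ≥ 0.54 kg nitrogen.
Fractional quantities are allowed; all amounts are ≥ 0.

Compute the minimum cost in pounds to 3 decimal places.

£0.846

This is a linear program. Let x1 = kg of potassium sulfate, x2 = kg of gypsum, x3 = kg of ammonium nitrate, x4 = kg of MAP.
Minimize 0.72x1 + 0.09x2 + 0.45x3 + 0.51x4 subject to:
  0.18x1 + 0.18x2 + 0.01x4 ≥ 0.22   (sulfur)
  0.33x3 + 0.11x4 ≥ 0.54   (nitrogen)
  x1, x2, x3, x4 ≥ 0.
The cheapest feasible vertex uses only gypsum, ammonium nitrate; potassium sulfate, MAP are not used. The sulfur and nitrogen requirements are met with equality.
So gypsum = 1.222 kg, ammonium nitrate = 1.636 kg.
Total cost: 0.09·1.222 + 0.45·1.636 = 0.84618.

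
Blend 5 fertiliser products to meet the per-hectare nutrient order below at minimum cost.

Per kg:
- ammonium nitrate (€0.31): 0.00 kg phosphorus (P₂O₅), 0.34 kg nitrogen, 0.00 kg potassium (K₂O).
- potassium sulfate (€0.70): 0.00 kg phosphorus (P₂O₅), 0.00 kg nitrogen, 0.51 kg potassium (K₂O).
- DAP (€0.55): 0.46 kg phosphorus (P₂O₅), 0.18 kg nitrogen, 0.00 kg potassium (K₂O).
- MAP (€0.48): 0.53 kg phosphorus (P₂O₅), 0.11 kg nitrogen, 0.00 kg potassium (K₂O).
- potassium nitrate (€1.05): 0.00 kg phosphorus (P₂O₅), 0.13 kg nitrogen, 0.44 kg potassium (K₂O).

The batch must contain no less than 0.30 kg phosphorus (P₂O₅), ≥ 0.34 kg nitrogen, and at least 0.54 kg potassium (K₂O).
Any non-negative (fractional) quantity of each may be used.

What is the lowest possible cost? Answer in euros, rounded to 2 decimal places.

Treat it as an LP. Let x1 = kg of ammonium nitrate, x2 = kg of potassium sulfate, x3 = kg of DAP, x4 = kg of MAP, x5 = kg of potassium nitrate.
min 0.31x1 + 0.7x2 + 0.55x3 + 0.48x4 + 1.05x5 subject to:
  0.46x3 + 0.53x4 ≥ 0.3   (phosphorus (P₂O₅))
  0.34x1 + 0.18x3 + 0.11x4 + 0.13x5 ≥ 0.34   (nitrogen)
  0.51x2 + 0.44x5 ≥ 0.54   (potassium (K₂O))
  x1, x2, x3, x4, x5 ≥ 0.
At the optimum only ammonium nitrate, potassium sulfate, MAP are positive (DAP, potassium nitrate = 0). Binding constraints: phosphorus (P₂O₅), nitrogen, potassium (K₂O).
So ammonium nitrate = 0.8169 kg, potassium sulfate = 1.059 kg, MAP = 0.566 kg.
Total cost: 0.31·0.8169 + 0.7·1.059 + 0.48·0.566 = 1.2662.

€1.27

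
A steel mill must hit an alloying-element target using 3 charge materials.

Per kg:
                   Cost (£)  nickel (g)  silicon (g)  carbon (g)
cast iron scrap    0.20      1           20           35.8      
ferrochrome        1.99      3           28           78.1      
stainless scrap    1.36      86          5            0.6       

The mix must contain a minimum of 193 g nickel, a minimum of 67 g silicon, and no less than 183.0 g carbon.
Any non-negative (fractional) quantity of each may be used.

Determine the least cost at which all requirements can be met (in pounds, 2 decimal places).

Set it up as a linear program. Let x1 = kg of cast iron scrap, x2 = kg of ferrochrome, x3 = kg of stainless scrap.
Minimise 0.2x1 + 1.99x2 + 1.36x3 with:
  1x1 + 3x2 + 86x3 ≥ 193   (nickel)
  20x1 + 28x2 + 5x3 ≥ 67   (silicon)
  35.8x1 + 78.1x2 + 0.6x3 ≥ 183   (carbon)
  x1, x2, x3 ≥ 0.
The cheapest feasible vertex uses only cast iron scrap, stainless scrap; ferrochrome is not used. Binding constraints: nickel and carbon.
That vertex is x1 = 5.075, x3 = 2.185.
Total cost: 0.2·5.075 + 1.36·2.185 = 3.9866.

£3.99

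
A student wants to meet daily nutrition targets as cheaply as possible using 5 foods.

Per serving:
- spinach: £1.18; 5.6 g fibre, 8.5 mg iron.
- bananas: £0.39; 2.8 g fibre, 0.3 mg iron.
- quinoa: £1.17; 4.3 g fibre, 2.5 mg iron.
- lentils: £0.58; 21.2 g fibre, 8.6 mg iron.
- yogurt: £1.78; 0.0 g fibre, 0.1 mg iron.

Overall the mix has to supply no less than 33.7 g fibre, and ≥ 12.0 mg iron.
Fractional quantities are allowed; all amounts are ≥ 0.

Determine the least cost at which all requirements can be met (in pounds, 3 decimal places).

£0.922

Set it up as a linear program. Let x1 = servings of spinach, x2 = servings of bananas, x3 = servings of quinoa, x4 = servings of lentils, x5 = servings of yogurt.
Minimise 1.18x1 + 0.39x2 + 1.17x3 + 0.58x4 + 1.78x5 with:
  5.6x1 + 2.8x2 + 4.3x3 + 21.2x4 ≥ 33.7   (fibre)
  8.5x1 + 0.3x2 + 2.5x3 + 8.6x4 + 0.1x5 ≥ 12   (iron)
  x1, x2, x3, x4, x5 ≥ 0.
The minimum-cost mix takes nothing from spinach, bananas, quinoa, yogurt — only lentils. There the fibre constraint is tight.
That vertex is x4 = 1.59.
Total cost: 0.58·1.59 = 0.92220.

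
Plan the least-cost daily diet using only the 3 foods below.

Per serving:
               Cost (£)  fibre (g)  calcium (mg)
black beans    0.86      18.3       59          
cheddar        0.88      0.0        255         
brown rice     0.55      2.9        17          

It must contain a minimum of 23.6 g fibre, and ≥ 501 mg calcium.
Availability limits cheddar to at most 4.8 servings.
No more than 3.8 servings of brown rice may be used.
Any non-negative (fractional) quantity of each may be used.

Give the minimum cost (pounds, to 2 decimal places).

Set it up as a linear program. Let x1 = servings of black beans, x2 = servings of cheddar, x3 = servings of brown rice.
min 0.86x1 + 0.88x2 + 0.55x3 with:
  18.3x1 + 2.9x3 ≥ 23.6   (fibre)
  59x1 + 255x2 + 17x3 ≥ 501   (calcium)
  x2 ≤ 4.8
  x3 ≤ 3.8
  x1, x2, x3 ≥ 0.
At the optimum only black beans, cheddar are positive (brown rice = 0). The fibre and calcium requirements are met with equality.
Optimal quantities: black beans = 1.29 servings, cheddar = 1.666 servings.
Total cost: 0.86·1.29 + 0.88·1.666 = 2.5755.

£2.58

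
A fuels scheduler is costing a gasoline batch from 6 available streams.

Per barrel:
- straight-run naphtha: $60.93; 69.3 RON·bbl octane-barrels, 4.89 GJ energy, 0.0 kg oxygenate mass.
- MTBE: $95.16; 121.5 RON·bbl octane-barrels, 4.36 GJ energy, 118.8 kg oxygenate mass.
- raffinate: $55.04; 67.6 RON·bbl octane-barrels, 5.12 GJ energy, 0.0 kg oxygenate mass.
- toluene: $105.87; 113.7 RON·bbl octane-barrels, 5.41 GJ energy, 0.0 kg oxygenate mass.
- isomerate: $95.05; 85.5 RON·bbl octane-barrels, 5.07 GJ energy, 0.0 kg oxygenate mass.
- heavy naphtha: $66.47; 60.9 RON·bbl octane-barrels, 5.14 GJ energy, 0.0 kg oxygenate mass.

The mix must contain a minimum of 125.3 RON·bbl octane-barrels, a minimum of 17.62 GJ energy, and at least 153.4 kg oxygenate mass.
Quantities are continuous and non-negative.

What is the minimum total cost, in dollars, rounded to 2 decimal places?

Set it up as a linear program. Let x1 = barrels of straight-run naphtha, x2 = barrels of MTBE, x3 = barrels of raffinate, x4 = barrels of toluene, x5 = barrels of isomerate, x6 = barrels of heavy naphtha.
Minimize 60.93x1 + 95.16x2 + 55.04x3 + 105.87x4 + 95.05x5 + 66.47x6 s.t.:
  69.3x1 + 121.5x2 + 67.6x3 + 113.7x4 + 85.5x5 + 60.9x6 ≥ 125.3   (octane-barrels)
  4.89x1 + 4.36x2 + 5.12x3 + 5.41x4 + 5.07x5 + 5.14x6 ≥ 17.62   (energy)
  118.8x2 ≥ 153.4   (oxygenate mass)
  x1, x2, x3, x4, x5, x6 ≥ 0.
The optimal basis is {MTBE, raffinate}; straight-run naphtha, toluene, isomerate, heavy naphtha drop out. The energy and oxygenate mass requirements are met with equality.
Optimal quantities: MTBE = 1.29125 barrels, raffinate = 2.34183 barrels.
Total cost: 95.16·1.29125 + 55.04·2.34183 = 251.7697.

$251.77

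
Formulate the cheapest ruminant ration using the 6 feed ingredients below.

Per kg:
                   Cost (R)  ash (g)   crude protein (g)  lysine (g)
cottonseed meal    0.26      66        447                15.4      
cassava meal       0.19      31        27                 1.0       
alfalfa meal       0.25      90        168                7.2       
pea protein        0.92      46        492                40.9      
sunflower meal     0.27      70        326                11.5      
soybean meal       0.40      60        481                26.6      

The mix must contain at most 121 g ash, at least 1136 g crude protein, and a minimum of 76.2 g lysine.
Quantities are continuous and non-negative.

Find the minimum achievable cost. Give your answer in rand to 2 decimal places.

Let x1 = kg of cottonseed meal, x2 = kg of cassava meal, x3 = kg of alfalfa meal, x4 = kg of pea protein, x5 = kg of sunflower meal, x6 = kg of soybean meal.
Minimize 0.26x1 + 0.19x2 + 0.25x3 + 0.92x4 + 0.27x5 + 0.4x6 with:
  66x1 + 31x2 + 90x3 + 46x4 + 70x5 + 60x6 ≤ 121   (ash)
  447x1 + 27x2 + 168x3 + 492x4 + 326x5 + 481x6 ≥ 1136   (crude protein)
  15.4x1 + 1x2 + 7.2x3 + 40.9x4 + 11.5x5 + 26.6x6 ≥ 76.2   (lysine)
  x1, x2, x3, x4, x5, x6 ≥ 0.
The cheapest feasible vertex uses only pea protein, soybean meal; cottonseed meal, cassava meal, alfalfa meal, sunflower meal are not used. There the ash and crude protein constraints are tight.
So pea protein = 1.347 kg, soybean meal = 0.984 kg.
Hence cost = 0.92·1.347 + 0.4·0.984 = R1.6328.

R1.63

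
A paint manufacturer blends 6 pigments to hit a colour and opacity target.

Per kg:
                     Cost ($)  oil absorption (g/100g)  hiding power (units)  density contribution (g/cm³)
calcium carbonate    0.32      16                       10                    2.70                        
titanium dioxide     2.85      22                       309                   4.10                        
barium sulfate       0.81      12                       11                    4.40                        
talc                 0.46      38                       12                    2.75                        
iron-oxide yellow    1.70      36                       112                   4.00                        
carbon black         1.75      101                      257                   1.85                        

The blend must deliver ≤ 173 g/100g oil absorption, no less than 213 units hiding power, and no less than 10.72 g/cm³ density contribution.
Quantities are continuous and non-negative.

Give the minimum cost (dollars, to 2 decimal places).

$2.33

Let x1 = kg of calcium carbonate, x2 = kg of titanium dioxide, x3 = kg of barium sulfate, x4 = kg of talc, x5 = kg of iron-oxide yellow, x6 = kg of carbon black.
min 0.32x1 + 2.85x2 + 0.81x3 + 0.46x4 + 1.7x5 + 1.75x6 s.t.:
  16x1 + 22x2 + 12x3 + 38x4 + 36x5 + 101x6 ≤ 173   (oil absorption)
  10x1 + 309x2 + 11x3 + 12x4 + 112x5 + 257x6 ≥ 213   (hiding power)
  2.7x1 + 4.1x2 + 4.4x3 + 2.75x4 + 4x5 + 1.85x6 ≥ 10.72   (density contribution)
  x1, x2, x3, x4, x5, x6 ≥ 0.
The optimal basis is {calcium carbonate, carbon black}; titanium dioxide, barium sulfate, talc, iron-oxide yellow drop out. Binding constraints: hiding power and density contribution.
Optimal quantities: calcium carbonate = 3.496 kg, carbon black = 0.6928 kg.
Objective = 0.32·3.496 + 1.75·0.6928 = 2.3311.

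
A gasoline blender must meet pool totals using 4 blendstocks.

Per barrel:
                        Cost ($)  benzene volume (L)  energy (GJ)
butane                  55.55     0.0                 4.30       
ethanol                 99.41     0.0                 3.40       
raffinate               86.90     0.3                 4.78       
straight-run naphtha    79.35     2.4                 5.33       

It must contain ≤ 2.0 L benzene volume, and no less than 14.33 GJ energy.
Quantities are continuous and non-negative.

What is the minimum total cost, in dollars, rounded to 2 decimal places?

$185.12

Let x1 = barrels of butane, x2 = barrels of ethanol, x3 = barrels of raffinate, x4 = barrels of straight-run naphtha.
Minimize 55.55x1 + 99.41x2 + 86.9x3 + 79.35x4 with:
  0.3x3 + 2.4x4 ≤ 2   (benzene volume)
  4.3x1 + 3.4x2 + 4.78x3 + 5.33x4 ≥ 14.33   (energy)
  x1, x2, x3, x4 ≥ 0.
The cheapest feasible vertex uses only butane; ethanol, raffinate, straight-run naphtha are not used. Binding constraint: energy.
That vertex is x1 = 3.33256.
Hence cost = 55.55·3.33256 = $185.1237.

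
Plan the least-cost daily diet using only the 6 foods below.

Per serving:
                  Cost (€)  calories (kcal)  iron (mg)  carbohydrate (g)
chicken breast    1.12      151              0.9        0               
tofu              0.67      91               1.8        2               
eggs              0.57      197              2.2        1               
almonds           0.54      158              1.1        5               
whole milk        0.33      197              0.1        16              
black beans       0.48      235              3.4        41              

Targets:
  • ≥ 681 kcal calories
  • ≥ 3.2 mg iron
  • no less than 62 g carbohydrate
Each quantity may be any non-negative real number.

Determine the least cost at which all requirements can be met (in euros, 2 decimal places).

Treat it as an LP. Let x1 = servings of chicken breast, x2 = servings of tofu, x3 = servings of eggs, x4 = servings of almonds, x5 = servings of whole milk, x6 = servings of black beans.
Minimise 1.12x1 + 0.67x2 + 0.57x3 + 0.54x4 + 0.33x5 + 0.48x6 subject to:
  151x1 + 91x2 + 197x3 + 158x4 + 197x5 + 235x6 ≥ 681   (calories)
  0.9x1 + 1.8x2 + 2.2x3 + 1.1x4 + 0.1x5 + 3.4x6 ≥ 3.2   (iron)
  2x2 + 1x3 + 5x4 + 16x5 + 41x6 ≥ 62   (carbohydrate)
  x1, x2, x3, x4, x5, x6 ≥ 0.
The minimum-cost mix takes nothing from chicken breast, tofu, eggs, almonds — only whole milk, black beans. Binding constraints: calories and iron.
So whole milk = 2.419 servings, black beans = 0.87 servings.
Cost = 0.33·2.419 + 0.48·0.87 = 1.2159.

€1.22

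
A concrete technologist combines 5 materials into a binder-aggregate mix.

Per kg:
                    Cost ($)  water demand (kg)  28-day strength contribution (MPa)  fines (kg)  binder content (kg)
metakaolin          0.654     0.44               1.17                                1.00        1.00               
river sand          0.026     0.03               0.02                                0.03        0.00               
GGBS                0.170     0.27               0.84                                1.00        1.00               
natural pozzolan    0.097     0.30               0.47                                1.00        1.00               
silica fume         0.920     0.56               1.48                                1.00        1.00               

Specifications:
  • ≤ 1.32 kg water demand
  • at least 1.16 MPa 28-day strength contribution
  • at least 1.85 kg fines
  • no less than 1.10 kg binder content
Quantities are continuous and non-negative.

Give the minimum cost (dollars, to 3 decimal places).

Set it up as a linear program. Let x1 = kg of metakaolin, x2 = kg of river sand, x3 = kg of GGBS, x4 = kg of natural pozzolan, x5 = kg of silica fume.
Minimise 0.654x1 + 0.026x2 + 0.17x3 + 0.097x4 + 0.92x5 s.t.:
  0.44x1 + 0.03x2 + 0.27x3 + 0.3x4 + 0.56x5 ≤ 1.32   (water demand)
  1.17x1 + 0.02x2 + 0.84x3 + 0.47x4 + 1.48x5 ≥ 1.16   (28-day strength contribution)
  1x1 + 0.03x2 + 1x3 + 1x4 + 1x5 ≥ 1.85   (fines)
  1x1 + 1x3 + 1x4 + 1x5 ≥ 1.1   (binder content)
  x1, x2, x3, x4, x5 ≥ 0.
At the optimum only GGBS, natural pozzolan are positive (metakaolin, river sand, silica fume = 0). Binding constraints: 28-day strength contribution and fines.
Solving gives x3 = 0.7851, x4 = 1.065.
Cost = 0.17·0.7851 + 0.097·1.065 = 0.23677.

$0.237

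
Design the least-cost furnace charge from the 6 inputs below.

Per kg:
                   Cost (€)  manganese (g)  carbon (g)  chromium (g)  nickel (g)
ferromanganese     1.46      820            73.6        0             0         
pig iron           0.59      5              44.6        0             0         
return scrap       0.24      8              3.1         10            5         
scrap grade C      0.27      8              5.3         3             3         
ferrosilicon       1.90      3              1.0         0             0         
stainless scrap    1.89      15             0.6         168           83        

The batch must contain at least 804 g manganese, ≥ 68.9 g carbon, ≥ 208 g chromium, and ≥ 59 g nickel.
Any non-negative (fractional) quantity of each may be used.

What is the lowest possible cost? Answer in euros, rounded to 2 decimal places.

€3.74

Set it up as a linear program. Let x1 = kg of ferromanganese, x2 = kg of pig iron, x3 = kg of return scrap, x4 = kg of scrap grade C, x5 = kg of ferrosilicon, x6 = kg of stainless scrap.
min 1.46x1 + 0.59x2 + 0.24x3 + 0.27x4 + 1.9x5 + 1.89x6 s.t.:
  820x1 + 5x2 + 8x3 + 8x4 + 3x5 + 15x6 ≥ 804   (manganese)
  73.6x1 + 44.6x2 + 3.1x3 + 5.3x4 + 1x5 + 0.6x6 ≥ 68.9   (carbon)
  10x3 + 3x4 + 168x6 ≥ 208   (chromium)
  5x3 + 3x4 + 83x6 ≥ 59   (nickel)
  x1, x2, x3, x4, x5, x6 ≥ 0.
The minimum-cost mix takes nothing from pig iron, return scrap, scrap grade C, ferrosilicon — only ferromanganese, stainless scrap. Binding constraints: manganese and chromium.
So ferromanganese = 0.9578 kg, stainless scrap = 1.238 kg.
Objective = 1.46·0.9578 + 1.89·1.238 = 3.7382.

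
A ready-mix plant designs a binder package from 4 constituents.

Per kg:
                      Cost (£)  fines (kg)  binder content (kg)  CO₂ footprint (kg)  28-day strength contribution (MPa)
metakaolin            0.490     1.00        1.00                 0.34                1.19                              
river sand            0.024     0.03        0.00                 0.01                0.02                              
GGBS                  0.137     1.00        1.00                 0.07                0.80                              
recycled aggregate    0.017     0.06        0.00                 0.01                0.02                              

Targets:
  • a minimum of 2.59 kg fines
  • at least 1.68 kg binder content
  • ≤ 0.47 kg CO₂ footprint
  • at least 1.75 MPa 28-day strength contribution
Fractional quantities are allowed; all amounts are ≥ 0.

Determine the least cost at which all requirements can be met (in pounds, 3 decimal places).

Treat it as an LP. Let x1 = kg of metakaolin, x2 = kg of river sand, x3 = kg of GGBS, x4 = kg of recycled aggregate.
Minimise 0.49x1 + 0.024x2 + 0.137x3 + 0.017x4 s.t.:
  1x1 + 0.03x2 + 1x3 + 0.06x4 ≥ 2.59   (fines)
  1x1 + 1x3 ≥ 1.68   (binder content)
  0.34x1 + 0.01x2 + 0.07x3 + 0.01x4 ≤ 0.47   (CO₂ footprint)
  1.19x1 + 0.02x2 + 0.8x3 + 0.02x4 ≥ 1.75   (28-day strength contribution)
  x1, x2, x3, x4 ≥ 0.
At the optimum only GGBS is positive (metakaolin, river sand, recycled aggregate = 0). The fines requirement is met with equality.
So GGBS = 2.59 kg.
Total cost: 0.137·2.59 = 0.35483.

£0.355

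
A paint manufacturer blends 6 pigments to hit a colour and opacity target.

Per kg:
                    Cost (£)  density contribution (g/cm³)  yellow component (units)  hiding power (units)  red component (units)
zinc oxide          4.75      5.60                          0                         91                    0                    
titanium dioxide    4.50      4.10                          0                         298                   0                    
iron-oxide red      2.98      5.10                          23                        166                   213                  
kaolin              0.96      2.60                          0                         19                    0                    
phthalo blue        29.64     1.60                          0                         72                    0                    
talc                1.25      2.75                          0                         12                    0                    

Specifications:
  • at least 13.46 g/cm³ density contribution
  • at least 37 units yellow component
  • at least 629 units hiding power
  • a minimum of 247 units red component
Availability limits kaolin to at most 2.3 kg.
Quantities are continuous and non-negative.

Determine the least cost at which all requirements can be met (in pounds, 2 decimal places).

Treat it as an LP. Let x1 = kg of zinc oxide, x2 = kg of titanium dioxide, x3 = kg of iron-oxide red, x4 = kg of kaolin, x5 = kg of phthalo blue, x6 = kg of talc.
min 4.75x1 + 4.5x2 + 2.98x3 + 0.96x4 + 29.64x5 + 1.25x6 with:
  5.6x1 + 4.1x2 + 5.1x3 + 2.6x4 + 1.6x5 + 2.75x6 ≥ 13.46   (density contribution)
  23x3 ≥ 37   (yellow component)
  91x1 + 298x2 + 166x3 + 19x4 + 72x5 + 12x6 ≥ 629   (hiding power)
  213x3 ≥ 247   (red component)
  x4 ≤ 2.3
  x1, x2, x3, x4, x5, x6 ≥ 0.
The minimum-cost mix takes nothing from zinc oxide, kaolin, phthalo blue, talc — only titanium dioxide, iron-oxide red. The density contribution and hiding power requirements are met with equality.
So titanium dioxide = 1.16 kg, iron-oxide red = 1.707 kg.
Objective = 4.5·1.16 + 2.98·1.707 = 10.3069.

£10.31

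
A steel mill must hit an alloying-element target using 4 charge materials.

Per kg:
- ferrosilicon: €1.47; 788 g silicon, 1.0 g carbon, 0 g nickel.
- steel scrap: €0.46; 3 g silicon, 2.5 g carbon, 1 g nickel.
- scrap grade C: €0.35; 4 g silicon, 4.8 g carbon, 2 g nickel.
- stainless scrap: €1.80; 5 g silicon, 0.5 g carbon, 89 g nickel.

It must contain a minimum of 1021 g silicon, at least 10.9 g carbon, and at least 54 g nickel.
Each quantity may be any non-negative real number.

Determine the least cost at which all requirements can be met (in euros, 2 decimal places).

€3.58

Let x1 = kg of ferrosilicon, x2 = kg of steel scrap, x3 = kg of scrap grade C, x4 = kg of stainless scrap.
min 1.47x1 + 0.46x2 + 0.35x3 + 1.8x4 subject to:
  788x1 + 3x2 + 4x3 + 5x4 ≥ 1021   (silicon)
  1x1 + 2.5x2 + 4.8x3 + 0.5x4 ≥ 10.9   (carbon)
  1x2 + 2x3 + 89x4 ≥ 54   (nickel)
  x1, x2, x3, x4 ≥ 0.
At the optimum only ferrosilicon, scrap grade C, stainless scrap are positive (steel scrap = 0). Binding constraints: silicon, carbon, nickel.
Optimal quantities: ferrosilicon = 1.282 kg, scrap grade C = 1.945 kg, stainless scrap = 0.563 kg.
Total cost: 1.47·1.282 + 0.35·1.945 + 1.8·0.563 = 3.5787.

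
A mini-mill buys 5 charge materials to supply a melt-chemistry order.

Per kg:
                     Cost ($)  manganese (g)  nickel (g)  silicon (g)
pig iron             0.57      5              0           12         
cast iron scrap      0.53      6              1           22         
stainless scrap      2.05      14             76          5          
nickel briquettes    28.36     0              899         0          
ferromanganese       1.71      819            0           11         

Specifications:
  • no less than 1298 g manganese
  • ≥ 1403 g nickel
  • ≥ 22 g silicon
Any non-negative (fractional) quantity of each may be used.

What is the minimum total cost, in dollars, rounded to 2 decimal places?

$40.01

Treat it as an LP. Let x1 = kg of pig iron, x2 = kg of cast iron scrap, x3 = kg of stainless scrap, x4 = kg of nickel briquettes, x5 = kg of ferromanganese.
min 0.57x1 + 0.53x2 + 2.05x3 + 28.36x4 + 1.71x5 s.t.:
  5x1 + 6x2 + 14x3 + 819x5 ≥ 1298   (manganese)
  1x2 + 76x3 + 899x4 ≥ 1403   (nickel)
  12x1 + 22x2 + 5x3 + 11x5 ≥ 22   (silicon)
  x1, x2, x3, x4, x5 ≥ 0.
The minimum-cost mix takes nothing from pig iron, cast iron scrap, nickel briquettes — only stainless scrap, ferromanganese. Binding constraints: manganese and nickel.
Optimal quantities: stainless scrap = 18.46 kg, ferromanganese = 1.269 kg.
Objective = 2.05·18.46 + 1.71·1.269 = 40.0130.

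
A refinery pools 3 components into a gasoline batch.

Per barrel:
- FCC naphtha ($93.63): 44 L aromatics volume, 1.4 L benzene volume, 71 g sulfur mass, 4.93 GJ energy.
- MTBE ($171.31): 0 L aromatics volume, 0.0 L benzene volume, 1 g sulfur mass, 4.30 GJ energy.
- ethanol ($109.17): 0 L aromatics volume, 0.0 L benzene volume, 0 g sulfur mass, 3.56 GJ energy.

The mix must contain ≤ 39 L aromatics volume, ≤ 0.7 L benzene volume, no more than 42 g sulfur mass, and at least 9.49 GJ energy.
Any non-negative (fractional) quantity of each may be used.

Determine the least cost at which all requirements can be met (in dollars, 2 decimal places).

$262.24

Let x1 = barrels of FCC naphtha, x2 = barrels of MTBE, x3 = barrels of ethanol.
Minimize 93.63x1 + 171.31x2 + 109.17x3 s.t.:
  44x1 ≤ 39   (aromatics volume)
  1.4x1 ≤ 0.7   (benzene volume)
  71x1 + 1x2 ≤ 42   (sulfur mass)
  4.93x1 + 4.3x2 + 3.56x3 ≥ 9.49   (energy)
  x1, x2, x3 ≥ 0.
At the optimum only FCC naphtha, ethanol are positive (MTBE = 0). There the benzene volume and energy constraints are tight.
Solving gives x1 = 0.5, x3 = 1.9733.
Hence cost = 93.63·0.5 + 109.17·1.9733 = $262.2402.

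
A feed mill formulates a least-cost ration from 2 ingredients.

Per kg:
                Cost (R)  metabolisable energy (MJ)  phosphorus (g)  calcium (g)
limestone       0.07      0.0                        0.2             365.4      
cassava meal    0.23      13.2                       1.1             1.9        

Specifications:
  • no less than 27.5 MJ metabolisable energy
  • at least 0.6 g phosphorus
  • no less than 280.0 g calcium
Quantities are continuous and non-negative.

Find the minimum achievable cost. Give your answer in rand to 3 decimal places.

Let x1 = kg of limestone, x2 = kg of cassava meal.
Minimize 0.07x1 + 0.23x2 subject to:
  13.2x2 ≥ 27.5   (metabolisable energy)
  0.2x1 + 1.1x2 ≥ 0.6   (phosphorus)
  365.4x1 + 1.9x2 ≥ 280   (calcium)
  x1, x2 ≥ 0.
Both inputs are positive at the optimum. The metabolisable energy and calcium requirements are met with equality.
So limestone = 0.7555 kg, cassava meal = 2.083 kg.
Cost = 0.07·0.7555 + 0.23·2.083 = 0.53198.

R0.532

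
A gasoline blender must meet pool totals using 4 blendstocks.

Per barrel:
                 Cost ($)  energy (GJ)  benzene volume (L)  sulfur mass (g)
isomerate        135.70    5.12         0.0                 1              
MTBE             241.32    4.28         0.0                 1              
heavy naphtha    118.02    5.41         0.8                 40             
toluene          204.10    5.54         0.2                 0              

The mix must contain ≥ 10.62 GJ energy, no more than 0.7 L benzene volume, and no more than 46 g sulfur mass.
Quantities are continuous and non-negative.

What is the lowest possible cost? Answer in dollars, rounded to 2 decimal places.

This is a linear program. Let x1 = barrels of isomerate, x2 = barrels of MTBE, x3 = barrels of heavy naphtha, x4 = barrels of toluene.
Minimise 135.7x1 + 241.32x2 + 118.02x3 + 204.1x4 with:
  5.12x1 + 4.28x2 + 5.41x3 + 5.54x4 ≥ 10.62   (energy)
  0.8x3 + 0.2x4 ≤ 0.7   (benzene volume)
  1x1 + 1x2 + 40x3 ≤ 46   (sulfur mass)
  x1, x2, x3, x4 ≥ 0.
The cheapest feasible vertex uses only isomerate, heavy naphtha; MTBE, toluene are not used. The energy and benzene volume requirements are met with equality.
Optimal quantities: isomerate = 1.1497 barrels, heavy naphtha = 0.875 barrels.
Hence cost = 135.7·1.1497 + 118.02·0.875 = $259.2818.

$259.28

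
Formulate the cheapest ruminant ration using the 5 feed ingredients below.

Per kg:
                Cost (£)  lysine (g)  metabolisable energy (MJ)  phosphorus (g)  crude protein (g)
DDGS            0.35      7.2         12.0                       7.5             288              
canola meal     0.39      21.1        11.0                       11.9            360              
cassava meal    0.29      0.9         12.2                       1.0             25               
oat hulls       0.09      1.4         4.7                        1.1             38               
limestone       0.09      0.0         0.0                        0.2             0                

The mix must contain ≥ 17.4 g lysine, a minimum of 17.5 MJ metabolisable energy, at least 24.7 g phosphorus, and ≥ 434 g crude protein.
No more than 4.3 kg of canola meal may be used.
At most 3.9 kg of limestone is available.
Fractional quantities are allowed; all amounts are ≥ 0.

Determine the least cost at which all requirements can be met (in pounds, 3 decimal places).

£0.809

Set it up as a linear program. Let x1 = kg of DDGS, x2 = kg of canola meal, x3 = kg of cassava meal, x4 = kg of oat hulls, x5 = kg of limestone.
Minimize 0.35x1 + 0.39x2 + 0.29x3 + 0.09x4 + 0.09x5 subject to:
  7.2x1 + 21.1x2 + 0.9x3 + 1.4x4 ≥ 17.4   (lysine)
  12x1 + 11x2 + 12.2x3 + 4.7x4 ≥ 17.5   (metabolisable energy)
  7.5x1 + 11.9x2 + 1x3 + 1.1x4 + 0.2x5 ≥ 24.7   (phosphorus)
  288x1 + 360x2 + 25x3 + 38x4 ≥ 434   (crude protein)
  x2 ≤ 4.3
  x5 ≤ 3.9
  x1, x2, x3, x4, x5 ≥ 0.
The minimum-cost mix takes nothing from DDGS, cassava meal, oat hulls, limestone — only canola meal. The phosphorus requirement is met with equality.
So canola meal = 2.0756 kg.
Cost = 0.39·2.0756 = 0.80948.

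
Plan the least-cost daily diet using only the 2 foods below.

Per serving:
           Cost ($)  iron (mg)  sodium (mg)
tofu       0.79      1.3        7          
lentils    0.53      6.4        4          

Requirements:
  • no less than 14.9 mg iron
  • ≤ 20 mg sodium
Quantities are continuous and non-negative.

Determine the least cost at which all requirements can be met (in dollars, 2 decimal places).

$1.23

Set it up as a linear program. Let x1 = servings of tofu, x2 = servings of lentils.
Minimise 0.79x1 + 0.53x2 s.t.:
  1.3x1 + 6.4x2 ≥ 14.9   (iron)
  7x1 + 4x2 ≤ 20   (sodium)
  x1, x2 ≥ 0.
At the optimum only lentils is positive (tofu = 0). Binding constraint: iron.
Solving gives x2 = 2.328.
Cost = 0.53·2.328 = 1.2338.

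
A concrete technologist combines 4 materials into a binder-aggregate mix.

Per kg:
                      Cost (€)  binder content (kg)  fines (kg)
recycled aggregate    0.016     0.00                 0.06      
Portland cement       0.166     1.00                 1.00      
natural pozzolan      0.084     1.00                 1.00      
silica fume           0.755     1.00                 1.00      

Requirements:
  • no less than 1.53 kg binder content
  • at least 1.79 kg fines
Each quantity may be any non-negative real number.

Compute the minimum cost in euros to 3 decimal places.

€0.150

Set it up as a linear program. Let x1 = kg of recycled aggregate, x2 = kg of Portland cement, x3 = kg of natural pozzolan, x4 = kg of silica fume.
Minimize 0.016x1 + 0.166x2 + 0.084x3 + 0.755x4 subject to:
  1x2 + 1x3 + 1x4 ≥ 1.53   (binder content)
  0.06x1 + 1x2 + 1x3 + 1x4 ≥ 1.79   (fines)
  x1, x2, x3, x4 ≥ 0.
The minimum-cost mix takes nothing from recycled aggregate, Portland cement, silica fume — only natural pozzolan. There the fines constraint is tight.
Optimal quantities: natural pozzolan = 1.79 kg.
Objective = 0.084·1.79 = 0.15036.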